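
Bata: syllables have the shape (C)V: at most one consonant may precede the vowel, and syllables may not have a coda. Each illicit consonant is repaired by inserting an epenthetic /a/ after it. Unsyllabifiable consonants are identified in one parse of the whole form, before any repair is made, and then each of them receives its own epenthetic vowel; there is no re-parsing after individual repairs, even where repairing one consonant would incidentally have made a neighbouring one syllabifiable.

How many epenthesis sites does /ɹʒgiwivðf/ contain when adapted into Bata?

The unsyllabifiable consonants are /ɹ/, /ʒ/, /v/, /ð/, /f/; each receives one epenthetic vowel.

5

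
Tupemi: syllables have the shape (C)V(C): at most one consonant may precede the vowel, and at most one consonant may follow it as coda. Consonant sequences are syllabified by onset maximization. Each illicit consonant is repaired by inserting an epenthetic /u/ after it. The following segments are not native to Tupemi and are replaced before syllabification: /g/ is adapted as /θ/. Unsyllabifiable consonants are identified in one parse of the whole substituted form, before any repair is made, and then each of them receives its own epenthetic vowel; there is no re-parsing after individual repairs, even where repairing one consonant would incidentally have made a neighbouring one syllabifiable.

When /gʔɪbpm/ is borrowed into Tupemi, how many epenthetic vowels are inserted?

3

After substitution the input is /θʔɪbpm/.
The unsyllabifiable consonants are /θ/, /p/, /m/; each receives one epenthetic vowel.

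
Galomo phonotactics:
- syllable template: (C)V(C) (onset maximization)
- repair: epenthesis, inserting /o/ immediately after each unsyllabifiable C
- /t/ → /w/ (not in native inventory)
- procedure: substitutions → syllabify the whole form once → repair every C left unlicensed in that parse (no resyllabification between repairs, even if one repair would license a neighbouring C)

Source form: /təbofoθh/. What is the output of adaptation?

Substitution: /t/ → /w/, giving /wəbofoθh/.
Under (C)V(C), the unsyllabifiable consonants are /h/ (at most one coda consonant is licensed; onsets are limited to one consonant).
Each unlicensed consonant becomes the onset of a new syllable: /h/ → /ho/.

wəbofoθho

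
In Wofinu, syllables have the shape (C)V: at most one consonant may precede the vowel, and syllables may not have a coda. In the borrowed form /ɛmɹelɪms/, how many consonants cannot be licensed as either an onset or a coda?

The consonants /m/, /m/, /s/ cannot be parsed into a legal (C)V syllable (no codas are permitted; onsets are limited to one consonant).

3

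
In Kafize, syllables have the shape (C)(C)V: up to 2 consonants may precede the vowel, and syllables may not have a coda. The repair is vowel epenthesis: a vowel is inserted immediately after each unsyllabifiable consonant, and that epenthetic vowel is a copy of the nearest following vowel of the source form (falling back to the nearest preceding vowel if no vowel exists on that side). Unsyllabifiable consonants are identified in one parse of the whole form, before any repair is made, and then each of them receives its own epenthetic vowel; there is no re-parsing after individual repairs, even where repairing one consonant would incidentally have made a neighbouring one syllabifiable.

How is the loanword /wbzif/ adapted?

wibzifi

Syllabifying with onset maximization leaves /w/, /f/ stranded (no codas are permitted; onsets may contain at most 2 consonants).
Inserting the epenthetic vowel yields /w/ → /wi/, /f/ → /fi/.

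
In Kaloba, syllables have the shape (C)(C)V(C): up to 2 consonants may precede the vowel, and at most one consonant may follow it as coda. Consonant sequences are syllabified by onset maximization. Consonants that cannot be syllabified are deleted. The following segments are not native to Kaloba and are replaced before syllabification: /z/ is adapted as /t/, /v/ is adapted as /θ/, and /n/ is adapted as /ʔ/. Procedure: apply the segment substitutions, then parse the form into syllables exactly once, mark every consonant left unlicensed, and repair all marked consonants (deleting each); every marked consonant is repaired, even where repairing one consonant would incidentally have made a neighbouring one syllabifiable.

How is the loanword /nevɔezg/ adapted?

ʔeθɔet

Substitution: /n/ → /ʔ/, /v/ → /θ/, /z/ → /t/, giving /ʔeθɔetg/.
Syllabifying with onset maximization leaves /g/ stranded (at most one coda consonant is licensed; onsets may contain at most 2 consonants).
Deletion applies to /g/.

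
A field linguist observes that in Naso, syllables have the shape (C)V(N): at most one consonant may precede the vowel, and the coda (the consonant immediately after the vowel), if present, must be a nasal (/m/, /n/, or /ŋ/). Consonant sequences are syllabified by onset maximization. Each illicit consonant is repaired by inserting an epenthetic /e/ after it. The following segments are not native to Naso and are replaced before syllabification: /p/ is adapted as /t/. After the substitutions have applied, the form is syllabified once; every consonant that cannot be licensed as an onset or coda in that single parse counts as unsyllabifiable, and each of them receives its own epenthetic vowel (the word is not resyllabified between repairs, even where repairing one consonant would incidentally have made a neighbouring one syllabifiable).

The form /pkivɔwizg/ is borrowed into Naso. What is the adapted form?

Substitution: /p/ → /t/, giving /tkivɔwizg/.
The consonants /t/, /z/, /g/ cannot be parsed into a legal (C)V(N) syllable (only a nasal (/m/, /n/, or /ŋ/) is licensed in coda position; onsets are limited to one consonant).
Epenthesis after each stranded consonant: /t/ → /te/, /z/ → /ze/, /g/ → /ge/.

tekivɔwizege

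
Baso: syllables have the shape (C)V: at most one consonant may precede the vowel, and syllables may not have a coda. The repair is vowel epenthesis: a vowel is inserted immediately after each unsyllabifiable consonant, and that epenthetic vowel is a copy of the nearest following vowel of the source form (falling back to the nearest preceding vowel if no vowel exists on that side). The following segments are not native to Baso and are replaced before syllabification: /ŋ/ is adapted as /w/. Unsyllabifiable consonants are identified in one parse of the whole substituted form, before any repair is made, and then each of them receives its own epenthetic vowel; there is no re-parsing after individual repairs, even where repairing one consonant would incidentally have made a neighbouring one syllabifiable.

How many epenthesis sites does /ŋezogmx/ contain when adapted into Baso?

3

After substitution the input is /wezogmx/.
The unsyllabifiable consonants are /g/, /m/, /x/; each receives one epenthetic vowel.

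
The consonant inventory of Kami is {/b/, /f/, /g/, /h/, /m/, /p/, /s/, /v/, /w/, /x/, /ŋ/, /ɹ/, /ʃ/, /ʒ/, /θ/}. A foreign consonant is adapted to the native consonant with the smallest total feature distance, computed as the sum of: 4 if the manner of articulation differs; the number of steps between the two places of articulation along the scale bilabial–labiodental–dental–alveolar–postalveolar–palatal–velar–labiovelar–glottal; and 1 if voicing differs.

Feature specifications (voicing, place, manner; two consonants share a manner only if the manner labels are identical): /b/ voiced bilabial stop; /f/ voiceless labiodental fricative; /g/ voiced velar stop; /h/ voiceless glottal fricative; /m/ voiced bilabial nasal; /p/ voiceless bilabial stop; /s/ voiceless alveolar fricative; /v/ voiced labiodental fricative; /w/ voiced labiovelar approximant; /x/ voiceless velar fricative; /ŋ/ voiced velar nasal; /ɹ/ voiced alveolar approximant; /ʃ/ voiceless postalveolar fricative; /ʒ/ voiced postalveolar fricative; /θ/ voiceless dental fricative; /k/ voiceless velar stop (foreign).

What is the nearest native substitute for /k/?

/g/ is closest: same manner (stop), place distance 0 (velar→velar), voicing differs (+1); total 1. Next closest is /x/ at distance 4.

g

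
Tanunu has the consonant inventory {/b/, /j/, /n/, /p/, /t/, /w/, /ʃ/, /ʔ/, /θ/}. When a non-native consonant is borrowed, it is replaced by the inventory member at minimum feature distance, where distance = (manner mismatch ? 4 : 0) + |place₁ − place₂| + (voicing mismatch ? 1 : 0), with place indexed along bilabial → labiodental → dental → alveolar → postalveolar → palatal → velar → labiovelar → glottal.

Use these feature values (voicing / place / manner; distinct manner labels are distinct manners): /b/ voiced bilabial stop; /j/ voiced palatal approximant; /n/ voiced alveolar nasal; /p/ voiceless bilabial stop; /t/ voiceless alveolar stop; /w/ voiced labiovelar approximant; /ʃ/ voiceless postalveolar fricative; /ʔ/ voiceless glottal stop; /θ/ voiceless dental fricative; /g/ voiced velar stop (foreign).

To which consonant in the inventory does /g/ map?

/ʔ/ is closest: same manner (stop), place distance 2 (velar→glottal), voicing differs (+1); total 3. Next closest is /t/ at distance 4.

ʔ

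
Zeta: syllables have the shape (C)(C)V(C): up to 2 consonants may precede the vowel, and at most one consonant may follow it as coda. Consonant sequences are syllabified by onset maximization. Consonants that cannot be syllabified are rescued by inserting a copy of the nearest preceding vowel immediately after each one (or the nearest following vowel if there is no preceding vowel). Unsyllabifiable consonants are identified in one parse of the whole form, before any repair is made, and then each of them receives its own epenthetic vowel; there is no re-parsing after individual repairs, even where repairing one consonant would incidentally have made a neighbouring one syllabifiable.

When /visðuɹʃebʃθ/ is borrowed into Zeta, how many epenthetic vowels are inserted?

2

The unsyllabifiable consonants are /ʃ/, /θ/; each receives one epenthetic vowel.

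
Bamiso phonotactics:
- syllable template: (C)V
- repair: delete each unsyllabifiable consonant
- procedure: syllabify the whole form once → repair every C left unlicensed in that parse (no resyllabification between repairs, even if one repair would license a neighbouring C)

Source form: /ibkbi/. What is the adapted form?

ibi

Under (C)V, the unsyllabifiable consonants are /b/, /k/ (no codas are permitted; onsets are limited to one consonant).
Deleting the stranded consonants removes /b/, /k/.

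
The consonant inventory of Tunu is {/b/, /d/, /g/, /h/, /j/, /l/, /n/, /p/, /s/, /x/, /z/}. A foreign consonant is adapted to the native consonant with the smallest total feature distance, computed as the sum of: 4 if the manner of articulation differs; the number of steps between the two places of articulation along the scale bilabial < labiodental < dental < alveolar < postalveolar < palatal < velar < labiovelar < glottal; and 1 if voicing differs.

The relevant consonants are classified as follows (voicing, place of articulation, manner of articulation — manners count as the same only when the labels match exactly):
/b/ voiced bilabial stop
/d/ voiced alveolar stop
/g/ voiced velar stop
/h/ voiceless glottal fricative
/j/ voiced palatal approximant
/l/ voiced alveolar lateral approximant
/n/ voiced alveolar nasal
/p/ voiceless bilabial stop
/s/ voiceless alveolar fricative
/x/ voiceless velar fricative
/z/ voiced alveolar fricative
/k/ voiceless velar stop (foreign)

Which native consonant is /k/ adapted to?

/g/ is closest: same manner (stop), place distance 0 (velar→velar), voicing differs (+1); total 1. Next closest is /d/ at distance 4.

g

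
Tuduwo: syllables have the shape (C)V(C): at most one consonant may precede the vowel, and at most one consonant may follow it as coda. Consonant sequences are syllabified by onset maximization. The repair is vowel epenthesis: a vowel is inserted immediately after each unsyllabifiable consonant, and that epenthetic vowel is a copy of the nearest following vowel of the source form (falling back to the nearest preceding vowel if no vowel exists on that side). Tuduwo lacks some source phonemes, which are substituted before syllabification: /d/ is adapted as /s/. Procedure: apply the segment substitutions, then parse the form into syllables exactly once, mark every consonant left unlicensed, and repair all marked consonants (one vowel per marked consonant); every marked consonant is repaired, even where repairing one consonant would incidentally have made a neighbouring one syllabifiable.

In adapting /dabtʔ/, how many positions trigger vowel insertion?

2

After substitution the input is /sabtʔ/.
The unsyllabifiable consonants are /t/, /ʔ/; each receives one epenthetic vowel.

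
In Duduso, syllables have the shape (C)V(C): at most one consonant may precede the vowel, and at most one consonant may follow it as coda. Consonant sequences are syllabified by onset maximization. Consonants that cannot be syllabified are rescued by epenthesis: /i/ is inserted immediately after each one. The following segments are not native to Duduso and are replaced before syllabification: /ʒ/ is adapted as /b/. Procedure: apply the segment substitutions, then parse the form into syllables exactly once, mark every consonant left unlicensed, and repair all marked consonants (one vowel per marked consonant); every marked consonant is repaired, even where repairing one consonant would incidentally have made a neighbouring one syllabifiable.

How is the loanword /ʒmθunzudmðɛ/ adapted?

bimiθunzudmiðɛ

Substitution: /ʒ/ → /b/, giving /bmθunzudmðɛ/.
The consonants /b/, /m/, /m/ cannot be parsed into a legal (C)V(C) syllable (at most one coda consonant is licensed; onsets are limited to one consonant).
Each unlicensed consonant becomes the onset of a new syllable: /b/ → /bi/, /m/ → /mi/, /m/ → /mi/.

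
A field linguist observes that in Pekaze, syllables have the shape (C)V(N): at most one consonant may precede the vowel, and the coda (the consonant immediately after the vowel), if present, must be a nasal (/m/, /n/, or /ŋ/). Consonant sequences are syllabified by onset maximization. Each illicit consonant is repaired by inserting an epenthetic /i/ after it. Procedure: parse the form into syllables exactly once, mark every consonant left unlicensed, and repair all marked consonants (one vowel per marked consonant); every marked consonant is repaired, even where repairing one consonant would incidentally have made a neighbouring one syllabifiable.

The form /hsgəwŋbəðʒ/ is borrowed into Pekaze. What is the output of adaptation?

hisigəwiŋibəðiʒi

Syllabifying with onset maximization leaves /h/, /s/, /w/, /ŋ/, /ð/, /ʒ/ stranded (only a nasal (/m/, /n/, or /ŋ/) is licensed in coda position; onsets are limited to one consonant).
Inserting the epenthetic vowel yields /h/ → /hi/, /s/ → /si/, /w/ → /wi/, /ŋ/ → /ŋi/, /ð/ → /ði/, /ʒ/ → /ʒi/.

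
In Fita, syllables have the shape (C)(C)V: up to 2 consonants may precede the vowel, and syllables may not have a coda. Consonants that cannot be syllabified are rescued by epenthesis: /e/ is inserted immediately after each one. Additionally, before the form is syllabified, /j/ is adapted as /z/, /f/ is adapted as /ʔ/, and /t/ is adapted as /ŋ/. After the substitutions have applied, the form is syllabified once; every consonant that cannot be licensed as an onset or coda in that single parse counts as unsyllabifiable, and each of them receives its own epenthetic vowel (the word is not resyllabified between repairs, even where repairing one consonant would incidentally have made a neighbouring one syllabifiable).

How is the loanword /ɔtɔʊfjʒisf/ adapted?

ɔŋɔʊʔezʒiseʔe

Substitution: /t/ → /ŋ/, /f/ → /ʔ/, /j/ → /z/, giving /ɔŋɔʊʔzʒisʔ/.
Syllabifying with onset maximization leaves /ʔ/, /s/, /ʔ/ stranded (no codas are permitted; onsets may contain at most 2 consonants).
Epenthesis after each stranded consonant: /ʔ/ → /ʔe/, /s/ → /se/, /ʔ/ → /ʔe/.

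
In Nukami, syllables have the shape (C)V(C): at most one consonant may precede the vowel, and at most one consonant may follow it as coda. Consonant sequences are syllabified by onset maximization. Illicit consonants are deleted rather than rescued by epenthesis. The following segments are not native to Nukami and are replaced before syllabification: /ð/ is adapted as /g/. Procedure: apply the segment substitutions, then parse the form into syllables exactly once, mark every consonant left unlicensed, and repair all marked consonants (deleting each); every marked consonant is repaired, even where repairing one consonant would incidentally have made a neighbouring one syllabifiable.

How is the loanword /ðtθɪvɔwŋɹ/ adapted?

θɪvɔw

Substitution: /ð/ → /g/, giving /gtθɪvɔwŋɹ/.
Under (C)V(C), the unsyllabifiable consonants are /g/, /t/, /ŋ/, /ɹ/ (at most one coda consonant is licensed; onsets are limited to one consonant).
Each unlicensed consonant is deleted: /g/, /t/, /ŋ/, /ɹ/.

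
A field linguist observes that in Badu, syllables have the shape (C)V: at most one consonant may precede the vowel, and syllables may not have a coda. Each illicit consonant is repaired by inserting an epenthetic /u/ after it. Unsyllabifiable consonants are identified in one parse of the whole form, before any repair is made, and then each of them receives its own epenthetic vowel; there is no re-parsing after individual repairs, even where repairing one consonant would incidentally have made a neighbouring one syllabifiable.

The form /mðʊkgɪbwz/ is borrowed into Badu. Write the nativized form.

Under (C)V, the unsyllabifiable consonants are /m/, /k/, /b/, /w/, /z/ (no codas are permitted; onsets are limited to one consonant).
Epenthesis after each stranded consonant: /m/ → /mu/, /k/ → /ku/, /b/ → /bu/, /w/ → /wu/, /z/ → /zu/.

muðʊkugɪbuwuzu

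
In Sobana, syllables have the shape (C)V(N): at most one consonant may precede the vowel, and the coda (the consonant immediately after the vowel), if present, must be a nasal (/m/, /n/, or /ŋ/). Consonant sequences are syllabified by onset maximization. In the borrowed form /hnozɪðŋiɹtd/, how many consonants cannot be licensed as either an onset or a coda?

5

Under (C)V(N), the unsyllabifiable consonants are /h/, /ð/, /ɹ/, /t/, /d/ (only a nasal (/m/, /n/, or /ŋ/) is licensed in coda position; onsets are limited to one consonant).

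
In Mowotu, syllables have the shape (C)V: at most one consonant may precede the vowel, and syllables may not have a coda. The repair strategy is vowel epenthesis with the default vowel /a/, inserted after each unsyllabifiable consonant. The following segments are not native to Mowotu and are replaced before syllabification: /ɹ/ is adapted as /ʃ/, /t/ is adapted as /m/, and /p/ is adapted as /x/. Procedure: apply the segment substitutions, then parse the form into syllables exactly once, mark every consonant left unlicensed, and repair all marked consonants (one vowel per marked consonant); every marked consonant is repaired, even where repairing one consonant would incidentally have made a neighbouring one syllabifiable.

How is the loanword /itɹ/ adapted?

Substitution: /t/ → /m/, /ɹ/ → /ʃ/, giving /imʃ/.
Under (C)V, the unsyllabifiable consonants are /m/, /ʃ/ (no codas are permitted; onsets are limited to one consonant).
Each unlicensed consonant becomes the onset of a new syllable: /m/ → /ma/, /ʃ/ → /ʃa/.

imaʃa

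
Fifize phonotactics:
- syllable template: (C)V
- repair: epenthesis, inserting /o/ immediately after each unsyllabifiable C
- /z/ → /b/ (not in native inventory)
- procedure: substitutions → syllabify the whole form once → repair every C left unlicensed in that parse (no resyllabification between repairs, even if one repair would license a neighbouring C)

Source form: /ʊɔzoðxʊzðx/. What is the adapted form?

Substitution: /z/ → /b/, giving /ʊɔboðxʊbðx/.
Syllabifying with onset maximization leaves /ð/, /b/, /ð/, /x/ stranded (no codas are permitted; onsets are limited to one consonant).
Epenthesis after each stranded consonant: /ð/ → /ðo/, /b/ → /bo/, /ð/ → /ðo/, /x/ → /xo/.

ʊɔboðoxʊboðoxo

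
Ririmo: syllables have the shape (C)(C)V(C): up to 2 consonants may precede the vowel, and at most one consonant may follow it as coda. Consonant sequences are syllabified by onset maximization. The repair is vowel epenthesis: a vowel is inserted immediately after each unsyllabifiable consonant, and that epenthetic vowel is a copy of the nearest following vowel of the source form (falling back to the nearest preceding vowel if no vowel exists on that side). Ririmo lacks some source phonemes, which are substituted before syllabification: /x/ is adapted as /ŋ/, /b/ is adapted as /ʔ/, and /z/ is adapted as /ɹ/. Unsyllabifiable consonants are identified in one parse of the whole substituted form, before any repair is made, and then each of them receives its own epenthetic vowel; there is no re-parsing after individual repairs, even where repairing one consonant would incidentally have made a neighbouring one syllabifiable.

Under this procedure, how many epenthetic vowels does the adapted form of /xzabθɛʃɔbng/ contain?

After substitution the input is /ŋɹaʔθɛʃɔʔng/.
The unsyllabifiable consonants are /n/, /g/; each receives one epenthetic vowel.

2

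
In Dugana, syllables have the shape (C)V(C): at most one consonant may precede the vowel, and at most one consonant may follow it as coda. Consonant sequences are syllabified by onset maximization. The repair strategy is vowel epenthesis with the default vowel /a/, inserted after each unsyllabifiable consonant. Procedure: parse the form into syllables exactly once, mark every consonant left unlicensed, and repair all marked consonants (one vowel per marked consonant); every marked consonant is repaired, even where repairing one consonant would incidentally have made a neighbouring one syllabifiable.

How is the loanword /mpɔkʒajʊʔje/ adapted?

Syllabifying with onset maximization leaves /m/ stranded (at most one coda consonant is licensed; onsets are limited to one consonant).
Inserting the epenthetic vowel yields /m/ → /ma/.

mapɔkʒajʊʔje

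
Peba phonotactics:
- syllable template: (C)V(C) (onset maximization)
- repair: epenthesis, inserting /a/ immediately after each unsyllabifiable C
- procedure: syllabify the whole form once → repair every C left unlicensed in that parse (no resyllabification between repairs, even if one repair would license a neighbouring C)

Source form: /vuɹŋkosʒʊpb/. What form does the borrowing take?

The consonants /ŋ/, /b/ cannot be parsed into a legal (C)V(C) syllable (at most one coda consonant is licensed; onsets are limited to one consonant).
Epenthesis after each stranded consonant: /ŋ/ → /ŋa/, /b/ → /ba/.

vuɹŋakosʒʊpba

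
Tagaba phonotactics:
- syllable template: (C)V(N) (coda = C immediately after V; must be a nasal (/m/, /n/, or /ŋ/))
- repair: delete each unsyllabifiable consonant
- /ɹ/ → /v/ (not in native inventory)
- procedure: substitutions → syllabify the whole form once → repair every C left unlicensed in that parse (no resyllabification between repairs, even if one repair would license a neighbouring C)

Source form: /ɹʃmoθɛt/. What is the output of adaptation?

Substitution: /ɹ/ → /v/, giving /vʃmoθɛt/.
Syllabifying with onset maximization leaves /v/, /ʃ/, /t/ stranded (only a nasal (/m/, /n/, or /ŋ/) is licensed in coda position; onsets are limited to one consonant).
Each unlicensed consonant is deleted: /v/, /ʃ/, /t/.

moθɛ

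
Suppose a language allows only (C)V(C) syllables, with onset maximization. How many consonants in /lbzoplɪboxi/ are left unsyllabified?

Syllabifying with onset maximization leaves /l/, /b/ stranded (at most one coda consonant is licensed; onsets are limited to one consonant).

2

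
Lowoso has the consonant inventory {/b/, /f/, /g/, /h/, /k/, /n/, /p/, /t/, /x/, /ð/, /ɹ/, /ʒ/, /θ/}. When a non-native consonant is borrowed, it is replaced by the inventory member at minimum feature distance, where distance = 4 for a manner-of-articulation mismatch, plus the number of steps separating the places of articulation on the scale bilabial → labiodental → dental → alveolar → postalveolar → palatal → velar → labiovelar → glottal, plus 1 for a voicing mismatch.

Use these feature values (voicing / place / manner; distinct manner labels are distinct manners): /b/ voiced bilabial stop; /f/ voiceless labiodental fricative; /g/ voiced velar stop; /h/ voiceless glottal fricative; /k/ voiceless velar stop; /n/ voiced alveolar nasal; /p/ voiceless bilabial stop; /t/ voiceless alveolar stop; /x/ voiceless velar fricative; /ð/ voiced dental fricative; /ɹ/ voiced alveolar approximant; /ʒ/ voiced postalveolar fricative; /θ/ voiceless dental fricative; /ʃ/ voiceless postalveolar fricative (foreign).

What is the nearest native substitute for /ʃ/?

ʒ

/ʒ/ is closest: same manner (fricative), place distance 0 (postalveolar→postalveolar), voicing differs (+1); total 1. Next closest is /x/ at distance 2.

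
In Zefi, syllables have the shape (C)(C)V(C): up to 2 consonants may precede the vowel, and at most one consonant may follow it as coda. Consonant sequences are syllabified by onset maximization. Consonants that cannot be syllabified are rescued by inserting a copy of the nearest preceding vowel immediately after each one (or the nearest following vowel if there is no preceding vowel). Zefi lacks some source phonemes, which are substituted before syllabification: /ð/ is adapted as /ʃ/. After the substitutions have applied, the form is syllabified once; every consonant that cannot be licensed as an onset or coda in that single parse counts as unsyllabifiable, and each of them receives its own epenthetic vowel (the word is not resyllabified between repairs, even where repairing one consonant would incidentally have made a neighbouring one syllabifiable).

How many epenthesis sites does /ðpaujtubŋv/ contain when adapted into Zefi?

2

After substitution the input is /ʃpaujtubŋv/.
The unsyllabifiable consonants are /ŋ/, /v/; each receives one epenthetic vowel.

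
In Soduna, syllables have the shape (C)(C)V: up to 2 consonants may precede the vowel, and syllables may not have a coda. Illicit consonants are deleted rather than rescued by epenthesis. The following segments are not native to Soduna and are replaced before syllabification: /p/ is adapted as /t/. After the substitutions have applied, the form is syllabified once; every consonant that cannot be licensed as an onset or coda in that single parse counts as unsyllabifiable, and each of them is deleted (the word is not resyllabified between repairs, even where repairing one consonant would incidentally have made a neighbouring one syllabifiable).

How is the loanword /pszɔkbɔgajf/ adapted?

szɔkbɔga

Substitution: /p/ → /t/, giving /tszɔkbɔgajf/.
Syllabifying with onset maximization leaves /t/, /j/, /f/ stranded (no codas are permitted; onsets may contain at most 2 consonants).
Deleting the stranded consonants removes /t/, /j/, /f/.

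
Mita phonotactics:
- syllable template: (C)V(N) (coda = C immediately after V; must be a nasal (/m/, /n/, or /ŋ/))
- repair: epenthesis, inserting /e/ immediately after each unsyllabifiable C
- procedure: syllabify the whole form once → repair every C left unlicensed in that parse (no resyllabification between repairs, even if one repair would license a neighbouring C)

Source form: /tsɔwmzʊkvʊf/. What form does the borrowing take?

The consonants /t/, /w/, /m/, /k/, /f/ cannot be parsed into a legal (C)V(N) syllable (only a nasal (/m/, /n/, or /ŋ/) is licensed in coda position; onsets are limited to one consonant).
Epenthesis after each stranded consonant: /t/ → /te/, /w/ → /we/, /m/ → /me/, /k/ → /ke/, /f/ → /fe/.

tesɔwemezʊkevʊfe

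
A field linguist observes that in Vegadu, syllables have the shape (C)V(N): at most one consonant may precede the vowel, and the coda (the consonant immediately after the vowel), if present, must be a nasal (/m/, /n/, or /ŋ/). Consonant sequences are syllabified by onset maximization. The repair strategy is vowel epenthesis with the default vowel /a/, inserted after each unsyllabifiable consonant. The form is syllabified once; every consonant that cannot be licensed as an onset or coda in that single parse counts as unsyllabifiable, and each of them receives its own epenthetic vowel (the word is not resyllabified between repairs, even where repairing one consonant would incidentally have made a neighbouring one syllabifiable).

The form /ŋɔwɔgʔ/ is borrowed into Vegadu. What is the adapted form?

ŋɔwɔgaʔa

Syllabifying with onset maximization leaves /g/, /ʔ/ stranded (only a nasal (/m/, /n/, or /ŋ/) is licensed in coda position; onsets are limited to one consonant).
Each unlicensed consonant becomes the onset of a new syllable: /g/ → /ga/, /ʔ/ → /ʔa/.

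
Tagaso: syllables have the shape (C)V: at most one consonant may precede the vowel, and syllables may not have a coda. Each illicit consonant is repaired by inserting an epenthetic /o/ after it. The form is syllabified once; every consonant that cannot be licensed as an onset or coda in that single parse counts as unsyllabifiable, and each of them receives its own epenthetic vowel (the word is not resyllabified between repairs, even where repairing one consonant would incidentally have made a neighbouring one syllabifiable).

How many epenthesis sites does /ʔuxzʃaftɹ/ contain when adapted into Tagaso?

The unsyllabifiable consonants are /x/, /z/, /f/, /t/, /ɹ/; each receives one epenthetic vowel.

5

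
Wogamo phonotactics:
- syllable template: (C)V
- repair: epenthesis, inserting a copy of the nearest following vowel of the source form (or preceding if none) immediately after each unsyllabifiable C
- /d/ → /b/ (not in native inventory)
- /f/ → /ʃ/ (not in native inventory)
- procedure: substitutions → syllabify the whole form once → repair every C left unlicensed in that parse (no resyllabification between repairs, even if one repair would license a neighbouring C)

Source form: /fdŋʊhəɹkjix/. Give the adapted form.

Substitution: /f/ → /ʃ/, /d/ → /b/, giving /ʃbŋʊhəɹkjix/.
The consonants /ʃ/, /b/, /ɹ/, /k/, /x/ cannot be parsed into a legal (C)V syllable (no codas are permitted; onsets are limited to one consonant).
Epenthesis after each stranded consonant: /ʃ/ → /ʃʊ/, /b/ → /bʊ/, /ɹ/ → /ɹi/, /k/ → /ki/, /x/ → /xi/.

ʃʊbʊŋʊhəɹikijixi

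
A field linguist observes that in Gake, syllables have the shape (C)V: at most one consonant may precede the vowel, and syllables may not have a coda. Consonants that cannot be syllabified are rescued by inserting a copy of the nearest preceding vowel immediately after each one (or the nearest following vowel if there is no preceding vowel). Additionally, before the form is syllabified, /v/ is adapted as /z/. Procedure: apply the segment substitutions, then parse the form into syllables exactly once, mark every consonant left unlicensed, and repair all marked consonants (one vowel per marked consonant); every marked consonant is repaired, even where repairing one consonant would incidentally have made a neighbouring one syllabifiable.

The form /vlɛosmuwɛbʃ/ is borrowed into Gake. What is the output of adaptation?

zɛlɛosomuwɛbɛʃɛ

Substitution: /v/ → /z/, giving /zlɛosmuwɛbʃ/.
Under (C)V, the unsyllabifiable consonants are /z/, /s/, /b/, /ʃ/ (no codas are permitted; onsets are limited to one consonant).
Epenthesis after each stranded consonant: /z/ → /zɛ/, /s/ → /so/, /b/ → /bɛ/, /ʃ/ → /ʃɛ/.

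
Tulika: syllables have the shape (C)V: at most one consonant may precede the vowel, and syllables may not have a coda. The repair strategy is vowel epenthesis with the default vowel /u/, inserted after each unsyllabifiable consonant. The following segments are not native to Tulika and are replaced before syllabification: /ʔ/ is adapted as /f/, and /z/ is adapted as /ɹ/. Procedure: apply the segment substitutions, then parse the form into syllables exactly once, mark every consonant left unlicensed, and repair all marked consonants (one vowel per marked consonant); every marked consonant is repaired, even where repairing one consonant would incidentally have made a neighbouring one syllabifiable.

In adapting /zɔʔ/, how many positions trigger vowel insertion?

1

After substitution the input is /ɹɔf/.
The unsyllabifiable consonants are /f/; each receives one epenthetic vowel.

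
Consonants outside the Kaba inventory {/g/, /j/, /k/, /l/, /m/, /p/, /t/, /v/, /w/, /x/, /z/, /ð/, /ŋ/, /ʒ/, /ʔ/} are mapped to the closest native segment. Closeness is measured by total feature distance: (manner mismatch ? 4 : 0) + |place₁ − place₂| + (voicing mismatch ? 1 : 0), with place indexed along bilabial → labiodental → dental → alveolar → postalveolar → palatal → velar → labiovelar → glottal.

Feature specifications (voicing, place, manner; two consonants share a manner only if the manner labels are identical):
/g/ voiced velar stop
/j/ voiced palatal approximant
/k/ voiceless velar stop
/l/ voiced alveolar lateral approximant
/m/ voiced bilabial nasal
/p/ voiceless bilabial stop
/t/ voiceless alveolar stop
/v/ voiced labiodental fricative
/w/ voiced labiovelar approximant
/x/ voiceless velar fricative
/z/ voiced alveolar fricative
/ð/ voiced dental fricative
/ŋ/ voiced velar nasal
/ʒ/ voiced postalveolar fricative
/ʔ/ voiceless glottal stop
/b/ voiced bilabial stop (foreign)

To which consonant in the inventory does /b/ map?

/p/ is closest: same manner (stop), place distance 0 (bilabial→bilabial), voicing differs (+1); total 1. Next closest is /m/ at distance 4.

p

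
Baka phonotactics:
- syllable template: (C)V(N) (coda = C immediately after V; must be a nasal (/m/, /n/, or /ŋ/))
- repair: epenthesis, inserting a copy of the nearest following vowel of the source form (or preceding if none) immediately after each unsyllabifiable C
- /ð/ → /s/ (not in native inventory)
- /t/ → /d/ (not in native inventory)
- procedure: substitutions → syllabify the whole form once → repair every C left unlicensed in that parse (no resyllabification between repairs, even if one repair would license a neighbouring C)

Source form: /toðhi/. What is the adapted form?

dosihi

Substitution: /t/ → /d/, /ð/ → /s/, giving /doshi/.
Under (C)V(N), the unsyllabifiable consonants are /s/ (only a nasal (/m/, /n/, or /ŋ/) is licensed in coda position; onsets are limited to one consonant).
Inserting the epenthetic vowel yields /s/ → /si/.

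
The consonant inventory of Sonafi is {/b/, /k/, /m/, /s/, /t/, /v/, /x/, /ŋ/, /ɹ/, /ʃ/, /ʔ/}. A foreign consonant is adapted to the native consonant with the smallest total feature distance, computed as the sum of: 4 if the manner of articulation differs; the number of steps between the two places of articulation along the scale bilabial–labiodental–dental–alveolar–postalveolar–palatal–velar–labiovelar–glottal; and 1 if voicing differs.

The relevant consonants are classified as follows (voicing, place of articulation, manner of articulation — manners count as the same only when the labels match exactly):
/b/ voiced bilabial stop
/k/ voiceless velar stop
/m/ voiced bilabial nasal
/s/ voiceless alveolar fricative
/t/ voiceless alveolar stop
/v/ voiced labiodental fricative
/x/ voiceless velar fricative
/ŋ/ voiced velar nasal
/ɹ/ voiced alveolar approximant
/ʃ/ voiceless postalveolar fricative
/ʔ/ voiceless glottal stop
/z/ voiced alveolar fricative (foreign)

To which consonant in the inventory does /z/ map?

/s/ is closest: same manner (fricative), place distance 0 (alveolar→alveolar), voicing differs (+1); total 1. Next closest is /v/ at distance 2.

s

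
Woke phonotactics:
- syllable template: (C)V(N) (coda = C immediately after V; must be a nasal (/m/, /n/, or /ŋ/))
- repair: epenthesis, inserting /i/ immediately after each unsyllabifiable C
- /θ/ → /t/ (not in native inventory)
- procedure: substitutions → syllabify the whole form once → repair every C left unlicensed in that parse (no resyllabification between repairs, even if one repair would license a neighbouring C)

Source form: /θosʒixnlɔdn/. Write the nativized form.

tosiʒixinilɔdini

Substitution: /θ/ → /t/, giving /tosʒixnlɔdn/.
Under (C)V(N), the unsyllabifiable consonants are /s/, /x/, /n/, /d/, /n/ (only a nasal (/m/, /n/, or /ŋ/) is licensed in coda position; onsets are limited to one consonant).
Epenthesis after each stranded consonant: /s/ → /si/, /x/ → /xi/, /n/ → /ni/, /d/ → /di/, /n/ → /ni/.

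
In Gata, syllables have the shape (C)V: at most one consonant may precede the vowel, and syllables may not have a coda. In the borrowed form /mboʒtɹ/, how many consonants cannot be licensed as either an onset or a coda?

4

The consonants /m/, /ʒ/, /t/, /ɹ/ cannot be parsed into a legal (C)V syllable (no codas are permitted; onsets are limited to one consonant).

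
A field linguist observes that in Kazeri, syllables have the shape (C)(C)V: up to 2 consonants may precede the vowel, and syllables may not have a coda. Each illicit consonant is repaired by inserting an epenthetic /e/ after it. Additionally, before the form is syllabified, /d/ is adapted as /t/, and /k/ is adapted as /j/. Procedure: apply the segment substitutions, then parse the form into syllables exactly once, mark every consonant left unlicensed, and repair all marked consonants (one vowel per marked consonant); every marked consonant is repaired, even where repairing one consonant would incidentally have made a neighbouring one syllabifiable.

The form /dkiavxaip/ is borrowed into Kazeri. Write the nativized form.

Substitution: /d/ → /t/, /k/ → /j/, giving /tjiavxaip/.
Under (C)(C)V, the unsyllabifiable consonants are /p/ (no codas are permitted; onsets may contain at most 2 consonants).
Each unlicensed consonant becomes the onset of a new syllable: /p/ → /pe/.

tjiavxaipe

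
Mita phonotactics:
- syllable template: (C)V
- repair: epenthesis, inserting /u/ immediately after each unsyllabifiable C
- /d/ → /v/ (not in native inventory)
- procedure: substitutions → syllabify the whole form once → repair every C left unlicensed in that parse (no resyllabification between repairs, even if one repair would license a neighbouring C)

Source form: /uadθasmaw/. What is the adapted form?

Substitution: /d/ → /v/, giving /uavθasmaw/.
Syllabifying with onset maximization leaves /v/, /s/, /w/ stranded (no codas are permitted; onsets are limited to one consonant).
Each unlicensed consonant becomes the onset of a new syllable: /v/ → /vu/, /s/ → /su/, /w/ → /wu/.

uavuθasumawu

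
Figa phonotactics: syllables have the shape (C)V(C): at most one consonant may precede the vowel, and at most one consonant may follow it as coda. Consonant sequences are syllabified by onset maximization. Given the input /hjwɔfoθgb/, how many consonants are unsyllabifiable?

Under (C)V(C), the unsyllabifiable consonants are /h/, /j/, /g/, /b/ (at most one coda consonant is licensed; onsets are limited to one consonant).

4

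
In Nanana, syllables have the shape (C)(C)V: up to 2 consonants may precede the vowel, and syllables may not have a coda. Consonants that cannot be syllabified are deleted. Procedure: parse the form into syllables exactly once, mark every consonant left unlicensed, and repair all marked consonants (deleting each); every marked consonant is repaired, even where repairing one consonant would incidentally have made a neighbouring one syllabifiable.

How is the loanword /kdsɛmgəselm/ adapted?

Under (C)(C)V, the unsyllabifiable consonants are /k/, /l/, /m/ (no codas are permitted; onsets may contain at most 2 consonants).
Deletion applies to /k/, /l/, /m/.

dsɛmgəse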